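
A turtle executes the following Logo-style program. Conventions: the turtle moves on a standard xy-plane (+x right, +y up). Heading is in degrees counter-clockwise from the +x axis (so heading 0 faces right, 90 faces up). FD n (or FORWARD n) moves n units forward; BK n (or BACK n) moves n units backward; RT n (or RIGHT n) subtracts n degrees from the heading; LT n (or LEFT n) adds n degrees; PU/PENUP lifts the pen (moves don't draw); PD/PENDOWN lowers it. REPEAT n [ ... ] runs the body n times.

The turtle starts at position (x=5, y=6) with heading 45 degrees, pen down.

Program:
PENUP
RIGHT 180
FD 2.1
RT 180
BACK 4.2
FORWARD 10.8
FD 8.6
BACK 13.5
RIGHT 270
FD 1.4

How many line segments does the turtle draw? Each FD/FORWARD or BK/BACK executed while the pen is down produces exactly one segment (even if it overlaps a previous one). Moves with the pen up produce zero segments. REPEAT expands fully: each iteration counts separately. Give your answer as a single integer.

Answer: 0

Derivation:
Executing turtle program step by step:
Start: pos=(5,6), heading=45, pen down
PU: pen up
RT 180: heading 45 -> 225
FD 2.1: (5,6) -> (3.515,4.515) [heading=225, move]
RT 180: heading 225 -> 45
BK 4.2: (3.515,4.515) -> (0.545,1.545) [heading=45, move]
FD 10.8: (0.545,1.545) -> (8.182,9.182) [heading=45, move]
FD 8.6: (8.182,9.182) -> (14.263,15.263) [heading=45, move]
BK 13.5: (14.263,15.263) -> (4.717,5.717) [heading=45, move]
RT 270: heading 45 -> 135
FD 1.4: (4.717,5.717) -> (3.727,6.707) [heading=135, move]
Final: pos=(3.727,6.707), heading=135, 0 segment(s) drawn
Segments drawn: 0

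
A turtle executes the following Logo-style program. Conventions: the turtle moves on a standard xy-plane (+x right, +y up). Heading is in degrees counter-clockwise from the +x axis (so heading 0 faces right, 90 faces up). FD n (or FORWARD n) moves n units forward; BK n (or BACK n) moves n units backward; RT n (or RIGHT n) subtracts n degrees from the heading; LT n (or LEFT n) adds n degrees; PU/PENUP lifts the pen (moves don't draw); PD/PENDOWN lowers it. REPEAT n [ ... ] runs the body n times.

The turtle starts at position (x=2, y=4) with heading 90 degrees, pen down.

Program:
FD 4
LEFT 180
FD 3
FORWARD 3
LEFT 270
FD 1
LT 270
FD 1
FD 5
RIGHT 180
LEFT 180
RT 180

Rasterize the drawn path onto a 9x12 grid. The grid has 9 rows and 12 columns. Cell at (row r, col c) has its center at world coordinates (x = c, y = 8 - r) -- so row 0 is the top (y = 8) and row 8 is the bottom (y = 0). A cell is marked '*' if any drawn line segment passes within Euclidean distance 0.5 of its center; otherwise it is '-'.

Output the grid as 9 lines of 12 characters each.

Answer: -**---------
-**---------
-**---------
-**---------
-**---------
-**---------
-**---------
------------
------------

Derivation:
Segment 0: (2,4) -> (2,8)
Segment 1: (2,8) -> (2,5)
Segment 2: (2,5) -> (2,2)
Segment 3: (2,2) -> (1,2)
Segment 4: (1,2) -> (1,3)
Segment 5: (1,3) -> (1,8)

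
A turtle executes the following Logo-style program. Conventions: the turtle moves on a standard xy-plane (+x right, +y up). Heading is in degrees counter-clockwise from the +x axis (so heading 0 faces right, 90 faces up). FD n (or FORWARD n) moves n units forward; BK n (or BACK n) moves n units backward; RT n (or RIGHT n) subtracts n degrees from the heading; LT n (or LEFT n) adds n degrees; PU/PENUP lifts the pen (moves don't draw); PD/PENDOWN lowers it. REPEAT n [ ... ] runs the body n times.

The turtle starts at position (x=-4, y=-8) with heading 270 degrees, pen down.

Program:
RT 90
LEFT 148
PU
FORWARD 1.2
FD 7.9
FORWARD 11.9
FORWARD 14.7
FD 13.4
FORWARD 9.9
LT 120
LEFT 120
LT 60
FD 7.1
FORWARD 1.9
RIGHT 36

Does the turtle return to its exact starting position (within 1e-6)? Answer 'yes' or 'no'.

Executing turtle program step by step:
Start: pos=(-4,-8), heading=270, pen down
RT 90: heading 270 -> 180
LT 148: heading 180 -> 328
PU: pen up
FD 1.2: (-4,-8) -> (-2.982,-8.636) [heading=328, move]
FD 7.9: (-2.982,-8.636) -> (3.717,-12.822) [heading=328, move]
FD 11.9: (3.717,-12.822) -> (13.809,-19.128) [heading=328, move]
FD 14.7: (13.809,-19.128) -> (26.275,-26.918) [heading=328, move]
FD 13.4: (26.275,-26.918) -> (37.639,-34.019) [heading=328, move]
FD 9.9: (37.639,-34.019) -> (46.035,-39.265) [heading=328, move]
LT 120: heading 328 -> 88
LT 120: heading 88 -> 208
LT 60: heading 208 -> 268
FD 7.1: (46.035,-39.265) -> (45.787,-46.361) [heading=268, move]
FD 1.9: (45.787,-46.361) -> (45.721,-48.26) [heading=268, move]
RT 36: heading 268 -> 232
Final: pos=(45.721,-48.26), heading=232, 0 segment(s) drawn

Start position: (-4, -8)
Final position: (45.721, -48.26)
Distance = 63.977; >= 1e-6 -> NOT closed

Answer: no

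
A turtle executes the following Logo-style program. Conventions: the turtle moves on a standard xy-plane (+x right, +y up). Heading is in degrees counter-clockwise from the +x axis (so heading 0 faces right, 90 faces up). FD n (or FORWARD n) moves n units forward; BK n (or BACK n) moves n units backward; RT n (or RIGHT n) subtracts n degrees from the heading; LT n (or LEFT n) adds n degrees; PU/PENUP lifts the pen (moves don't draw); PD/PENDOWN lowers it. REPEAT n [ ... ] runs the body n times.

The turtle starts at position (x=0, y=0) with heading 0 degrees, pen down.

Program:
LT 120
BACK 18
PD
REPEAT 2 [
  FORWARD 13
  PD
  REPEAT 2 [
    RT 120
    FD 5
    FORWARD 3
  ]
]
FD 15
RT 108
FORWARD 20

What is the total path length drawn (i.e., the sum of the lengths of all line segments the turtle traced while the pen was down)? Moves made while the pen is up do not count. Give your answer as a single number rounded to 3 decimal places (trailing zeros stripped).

Answer: 111

Derivation:
Executing turtle program step by step:
Start: pos=(0,0), heading=0, pen down
LT 120: heading 0 -> 120
BK 18: (0,0) -> (9,-15.588) [heading=120, draw]
PD: pen down
REPEAT 2 [
  -- iteration 1/2 --
  FD 13: (9,-15.588) -> (2.5,-4.33) [heading=120, draw]
  PD: pen down
  REPEAT 2 [
    -- iteration 1/2 --
    RT 120: heading 120 -> 0
    FD 5: (2.5,-4.33) -> (7.5,-4.33) [heading=0, draw]
    FD 3: (7.5,-4.33) -> (10.5,-4.33) [heading=0, draw]
    -- iteration 2/2 --
    RT 120: heading 0 -> 240
    FD 5: (10.5,-4.33) -> (8,-8.66) [heading=240, draw]
    FD 3: (8,-8.66) -> (6.5,-11.258) [heading=240, draw]
  ]
  -- iteration 2/2 --
  FD 13: (6.5,-11.258) -> (0,-22.517) [heading=240, draw]
  PD: pen down
  REPEAT 2 [
    -- iteration 1/2 --
    RT 120: heading 240 -> 120
    FD 5: (0,-22.517) -> (-2.5,-18.187) [heading=120, draw]
    FD 3: (-2.5,-18.187) -> (-4,-15.588) [heading=120, draw]
    -- iteration 2/2 --
    RT 120: heading 120 -> 0
    FD 5: (-4,-15.588) -> (1,-15.588) [heading=0, draw]
    FD 3: (1,-15.588) -> (4,-15.588) [heading=0, draw]
  ]
]
FD 15: (4,-15.588) -> (19,-15.588) [heading=0, draw]
RT 108: heading 0 -> 252
FD 20: (19,-15.588) -> (12.82,-34.61) [heading=252, draw]
Final: pos=(12.82,-34.61), heading=252, 13 segment(s) drawn

Segment lengths:
  seg 1: (0,0) -> (9,-15.588), length = 18
  seg 2: (9,-15.588) -> (2.5,-4.33), length = 13
  seg 3: (2.5,-4.33) -> (7.5,-4.33), length = 5
  seg 4: (7.5,-4.33) -> (10.5,-4.33), length = 3
  seg 5: (10.5,-4.33) -> (8,-8.66), length = 5
  seg 6: (8,-8.66) -> (6.5,-11.258), length = 3
  seg 7: (6.5,-11.258) -> (0,-22.517), length = 13
  seg 8: (0,-22.517) -> (-2.5,-18.187), length = 5
  seg 9: (-2.5,-18.187) -> (-4,-15.588), length = 3
  seg 10: (-4,-15.588) -> (1,-15.588), length = 5
  seg 11: (1,-15.588) -> (4,-15.588), length = 3
  seg 12: (4,-15.588) -> (19,-15.588), length = 15
  seg 13: (19,-15.588) -> (12.82,-34.61), length = 20
Total = 111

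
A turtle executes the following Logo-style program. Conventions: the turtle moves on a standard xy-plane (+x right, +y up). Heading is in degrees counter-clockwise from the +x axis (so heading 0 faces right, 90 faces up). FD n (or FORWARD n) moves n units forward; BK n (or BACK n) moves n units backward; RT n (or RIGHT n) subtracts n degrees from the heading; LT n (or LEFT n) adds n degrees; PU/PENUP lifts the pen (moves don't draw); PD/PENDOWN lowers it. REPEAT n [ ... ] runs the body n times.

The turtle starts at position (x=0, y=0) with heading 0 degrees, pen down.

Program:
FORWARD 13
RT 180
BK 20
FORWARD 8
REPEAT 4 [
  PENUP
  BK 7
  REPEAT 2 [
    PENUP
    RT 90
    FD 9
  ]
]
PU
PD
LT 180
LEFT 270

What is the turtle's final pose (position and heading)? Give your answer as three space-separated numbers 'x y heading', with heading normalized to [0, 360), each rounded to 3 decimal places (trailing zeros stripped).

Executing turtle program step by step:
Start: pos=(0,0), heading=0, pen down
FD 13: (0,0) -> (13,0) [heading=0, draw]
RT 180: heading 0 -> 180
BK 20: (13,0) -> (33,0) [heading=180, draw]
FD 8: (33,0) -> (25,0) [heading=180, draw]
REPEAT 4 [
  -- iteration 1/4 --
  PU: pen up
  BK 7: (25,0) -> (32,0) [heading=180, move]
  REPEAT 2 [
    -- iteration 1/2 --
    PU: pen up
    RT 90: heading 180 -> 90
    FD 9: (32,0) -> (32,9) [heading=90, move]
    -- iteration 2/2 --
    PU: pen up
    RT 90: heading 90 -> 0
    FD 9: (32,9) -> (41,9) [heading=0, move]
  ]
  -- iteration 2/4 --
  PU: pen up
  BK 7: (41,9) -> (34,9) [heading=0, move]
  REPEAT 2 [
    -- iteration 1/2 --
    PU: pen up
    RT 90: heading 0 -> 270
    FD 9: (34,9) -> (34,0) [heading=270, move]
    -- iteration 2/2 --
    PU: pen up
    RT 90: heading 270 -> 180
    FD 9: (34,0) -> (25,0) [heading=180, move]
  ]
  -- iteration 3/4 --
  PU: pen up
  BK 7: (25,0) -> (32,0) [heading=180, move]
  REPEAT 2 [
    -- iteration 1/2 --
    PU: pen up
    RT 90: heading 180 -> 90
    FD 9: (32,0) -> (32,9) [heading=90, move]
    -- iteration 2/2 --
    PU: pen up
    RT 90: heading 90 -> 0
    FD 9: (32,9) -> (41,9) [heading=0, move]
  ]
  -- iteration 4/4 --
  PU: pen up
  BK 7: (41,9) -> (34,9) [heading=0, move]
  REPEAT 2 [
    -- iteration 1/2 --
    PU: pen up
    RT 90: heading 0 -> 270
    FD 9: (34,9) -> (34,0) [heading=270, move]
    -- iteration 2/2 --
    PU: pen up
    RT 90: heading 270 -> 180
    FD 9: (34,0) -> (25,0) [heading=180, move]
  ]
]
PU: pen up
PD: pen down
LT 180: heading 180 -> 0
LT 270: heading 0 -> 270
Final: pos=(25,0), heading=270, 3 segment(s) drawn

Answer: 25 0 270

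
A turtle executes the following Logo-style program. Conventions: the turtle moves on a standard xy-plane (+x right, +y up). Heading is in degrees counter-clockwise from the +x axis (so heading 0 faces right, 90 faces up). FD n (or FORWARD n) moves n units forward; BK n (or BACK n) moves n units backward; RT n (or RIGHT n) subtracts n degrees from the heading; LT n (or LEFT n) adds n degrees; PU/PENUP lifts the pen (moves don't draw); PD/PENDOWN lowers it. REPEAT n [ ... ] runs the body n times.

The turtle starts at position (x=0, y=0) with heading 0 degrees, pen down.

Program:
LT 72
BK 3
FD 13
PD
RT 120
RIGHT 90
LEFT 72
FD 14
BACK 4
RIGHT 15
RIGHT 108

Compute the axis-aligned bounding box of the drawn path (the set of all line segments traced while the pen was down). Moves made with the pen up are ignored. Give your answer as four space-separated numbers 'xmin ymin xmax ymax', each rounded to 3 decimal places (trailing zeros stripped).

Executing turtle program step by step:
Start: pos=(0,0), heading=0, pen down
LT 72: heading 0 -> 72
BK 3: (0,0) -> (-0.927,-2.853) [heading=72, draw]
FD 13: (-0.927,-2.853) -> (3.09,9.511) [heading=72, draw]
PD: pen down
RT 120: heading 72 -> 312
RT 90: heading 312 -> 222
LT 72: heading 222 -> 294
FD 14: (3.09,9.511) -> (8.784,-3.279) [heading=294, draw]
BK 4: (8.784,-3.279) -> (7.158,0.375) [heading=294, draw]
RT 15: heading 294 -> 279
RT 108: heading 279 -> 171
Final: pos=(7.158,0.375), heading=171, 4 segment(s) drawn

Segment endpoints: x in {-0.927, 0, 3.09, 7.158, 8.784}, y in {-3.279, -2.853, 0, 0.375, 9.511}
xmin=-0.927, ymin=-3.279, xmax=8.784, ymax=9.511

Answer: -0.927 -3.279 8.784 9.511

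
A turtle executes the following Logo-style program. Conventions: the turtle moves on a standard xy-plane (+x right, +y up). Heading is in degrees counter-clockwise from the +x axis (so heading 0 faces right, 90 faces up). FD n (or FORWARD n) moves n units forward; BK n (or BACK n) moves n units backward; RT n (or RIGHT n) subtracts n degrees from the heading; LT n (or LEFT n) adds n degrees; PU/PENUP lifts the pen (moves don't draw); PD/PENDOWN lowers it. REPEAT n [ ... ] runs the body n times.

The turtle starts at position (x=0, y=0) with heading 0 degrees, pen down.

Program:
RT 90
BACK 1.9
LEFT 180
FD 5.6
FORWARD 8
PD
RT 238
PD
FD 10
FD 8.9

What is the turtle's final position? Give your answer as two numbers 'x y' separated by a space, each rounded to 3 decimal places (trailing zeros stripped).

Executing turtle program step by step:
Start: pos=(0,0), heading=0, pen down
RT 90: heading 0 -> 270
BK 1.9: (0,0) -> (0,1.9) [heading=270, draw]
LT 180: heading 270 -> 90
FD 5.6: (0,1.9) -> (0,7.5) [heading=90, draw]
FD 8: (0,7.5) -> (0,15.5) [heading=90, draw]
PD: pen down
RT 238: heading 90 -> 212
PD: pen down
FD 10: (0,15.5) -> (-8.48,10.201) [heading=212, draw]
FD 8.9: (-8.48,10.201) -> (-16.028,5.485) [heading=212, draw]
Final: pos=(-16.028,5.485), heading=212, 5 segment(s) drawn

Answer: -16.028 5.485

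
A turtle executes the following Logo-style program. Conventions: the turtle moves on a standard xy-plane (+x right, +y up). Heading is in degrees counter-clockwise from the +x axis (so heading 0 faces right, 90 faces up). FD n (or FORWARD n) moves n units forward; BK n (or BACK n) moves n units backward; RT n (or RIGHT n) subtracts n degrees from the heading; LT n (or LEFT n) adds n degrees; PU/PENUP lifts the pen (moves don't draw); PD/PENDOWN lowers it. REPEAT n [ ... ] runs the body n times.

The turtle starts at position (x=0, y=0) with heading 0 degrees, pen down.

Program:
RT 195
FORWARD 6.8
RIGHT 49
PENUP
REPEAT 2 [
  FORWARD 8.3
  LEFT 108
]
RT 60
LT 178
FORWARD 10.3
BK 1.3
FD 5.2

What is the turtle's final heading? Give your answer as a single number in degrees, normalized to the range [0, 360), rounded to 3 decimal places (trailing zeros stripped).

Answer: 90

Derivation:
Executing turtle program step by step:
Start: pos=(0,0), heading=0, pen down
RT 195: heading 0 -> 165
FD 6.8: (0,0) -> (-6.568,1.76) [heading=165, draw]
RT 49: heading 165 -> 116
PU: pen up
REPEAT 2 [
  -- iteration 1/2 --
  FD 8.3: (-6.568,1.76) -> (-10.207,9.22) [heading=116, move]
  LT 108: heading 116 -> 224
  -- iteration 2/2 --
  FD 8.3: (-10.207,9.22) -> (-16.177,3.454) [heading=224, move]
  LT 108: heading 224 -> 332
]
RT 60: heading 332 -> 272
LT 178: heading 272 -> 90
FD 10.3: (-16.177,3.454) -> (-16.177,13.754) [heading=90, move]
BK 1.3: (-16.177,13.754) -> (-16.177,12.454) [heading=90, move]
FD 5.2: (-16.177,12.454) -> (-16.177,17.654) [heading=90, move]
Final: pos=(-16.177,17.654), heading=90, 1 segment(s) drawn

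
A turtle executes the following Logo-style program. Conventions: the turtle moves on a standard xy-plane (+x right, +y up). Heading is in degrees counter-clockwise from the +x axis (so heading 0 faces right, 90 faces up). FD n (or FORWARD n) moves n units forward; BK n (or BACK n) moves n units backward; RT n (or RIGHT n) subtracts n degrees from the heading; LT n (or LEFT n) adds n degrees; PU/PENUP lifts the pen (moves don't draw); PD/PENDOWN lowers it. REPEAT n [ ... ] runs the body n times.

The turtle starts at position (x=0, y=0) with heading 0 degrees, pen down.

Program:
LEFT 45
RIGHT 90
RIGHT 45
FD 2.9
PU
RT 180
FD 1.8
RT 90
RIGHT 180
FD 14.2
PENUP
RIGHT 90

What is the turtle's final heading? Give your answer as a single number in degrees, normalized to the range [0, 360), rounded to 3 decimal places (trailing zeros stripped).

Executing turtle program step by step:
Start: pos=(0,0), heading=0, pen down
LT 45: heading 0 -> 45
RT 90: heading 45 -> 315
RT 45: heading 315 -> 270
FD 2.9: (0,0) -> (0,-2.9) [heading=270, draw]
PU: pen up
RT 180: heading 270 -> 90
FD 1.8: (0,-2.9) -> (0,-1.1) [heading=90, move]
RT 90: heading 90 -> 0
RT 180: heading 0 -> 180
FD 14.2: (0,-1.1) -> (-14.2,-1.1) [heading=180, move]
PU: pen up
RT 90: heading 180 -> 90
Final: pos=(-14.2,-1.1), heading=90, 1 segment(s) drawn

Answer: 90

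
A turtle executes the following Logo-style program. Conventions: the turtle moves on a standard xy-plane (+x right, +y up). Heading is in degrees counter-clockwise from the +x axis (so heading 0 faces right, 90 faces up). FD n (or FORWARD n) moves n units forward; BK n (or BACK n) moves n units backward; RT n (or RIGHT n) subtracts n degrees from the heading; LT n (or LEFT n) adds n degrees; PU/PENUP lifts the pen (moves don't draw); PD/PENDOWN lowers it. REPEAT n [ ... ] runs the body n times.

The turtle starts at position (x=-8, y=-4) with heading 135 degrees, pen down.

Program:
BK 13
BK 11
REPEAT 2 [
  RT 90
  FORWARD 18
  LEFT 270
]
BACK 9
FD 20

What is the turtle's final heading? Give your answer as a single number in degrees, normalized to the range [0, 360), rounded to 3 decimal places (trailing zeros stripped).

Executing turtle program step by step:
Start: pos=(-8,-4), heading=135, pen down
BK 13: (-8,-4) -> (1.192,-13.192) [heading=135, draw]
BK 11: (1.192,-13.192) -> (8.971,-20.971) [heading=135, draw]
REPEAT 2 [
  -- iteration 1/2 --
  RT 90: heading 135 -> 45
  FD 18: (8.971,-20.971) -> (21.698,-8.243) [heading=45, draw]
  LT 270: heading 45 -> 315
  -- iteration 2/2 --
  RT 90: heading 315 -> 225
  FD 18: (21.698,-8.243) -> (8.971,-20.971) [heading=225, draw]
  LT 270: heading 225 -> 135
]
BK 9: (8.971,-20.971) -> (15.335,-27.335) [heading=135, draw]
FD 20: (15.335,-27.335) -> (1.192,-13.192) [heading=135, draw]
Final: pos=(1.192,-13.192), heading=135, 6 segment(s) drawn

Answer: 135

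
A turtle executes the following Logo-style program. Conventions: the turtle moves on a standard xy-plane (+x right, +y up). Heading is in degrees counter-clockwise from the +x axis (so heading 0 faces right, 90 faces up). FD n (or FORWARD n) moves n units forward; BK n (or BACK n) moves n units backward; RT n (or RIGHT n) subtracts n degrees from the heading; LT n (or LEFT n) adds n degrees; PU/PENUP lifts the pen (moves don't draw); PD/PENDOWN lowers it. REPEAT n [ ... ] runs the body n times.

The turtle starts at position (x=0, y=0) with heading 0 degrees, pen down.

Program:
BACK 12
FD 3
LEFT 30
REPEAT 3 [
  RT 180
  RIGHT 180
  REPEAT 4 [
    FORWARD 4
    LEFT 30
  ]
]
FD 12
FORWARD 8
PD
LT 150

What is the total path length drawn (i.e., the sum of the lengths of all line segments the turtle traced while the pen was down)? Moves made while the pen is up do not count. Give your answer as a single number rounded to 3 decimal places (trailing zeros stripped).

Answer: 83

Derivation:
Executing turtle program step by step:
Start: pos=(0,0), heading=0, pen down
BK 12: (0,0) -> (-12,0) [heading=0, draw]
FD 3: (-12,0) -> (-9,0) [heading=0, draw]
LT 30: heading 0 -> 30
REPEAT 3 [
  -- iteration 1/3 --
  RT 180: heading 30 -> 210
  RT 180: heading 210 -> 30
  REPEAT 4 [
    -- iteration 1/4 --
    FD 4: (-9,0) -> (-5.536,2) [heading=30, draw]
    LT 30: heading 30 -> 60
    -- iteration 2/4 --
    FD 4: (-5.536,2) -> (-3.536,5.464) [heading=60, draw]
    LT 30: heading 60 -> 90
    -- iteration 3/4 --
    FD 4: (-3.536,5.464) -> (-3.536,9.464) [heading=90, draw]
    LT 30: heading 90 -> 120
    -- iteration 4/4 --
    FD 4: (-3.536,9.464) -> (-5.536,12.928) [heading=120, draw]
    LT 30: heading 120 -> 150
  ]
  -- iteration 2/3 --
  RT 180: heading 150 -> 330
  RT 180: heading 330 -> 150
  REPEAT 4 [
    -- iteration 1/4 --
    FD 4: (-5.536,12.928) -> (-9,14.928) [heading=150, draw]
    LT 30: heading 150 -> 180
    -- iteration 2/4 --
    FD 4: (-9,14.928) -> (-13,14.928) [heading=180, draw]
    LT 30: heading 180 -> 210
    -- iteration 3/4 --
    FD 4: (-13,14.928) -> (-16.464,12.928) [heading=210, draw]
    LT 30: heading 210 -> 240
    -- iteration 4/4 --
    FD 4: (-16.464,12.928) -> (-18.464,9.464) [heading=240, draw]
    LT 30: heading 240 -> 270
  ]
  -- iteration 3/3 --
  RT 180: heading 270 -> 90
  RT 180: heading 90 -> 270
  REPEAT 4 [
    -- iteration 1/4 --
    FD 4: (-18.464,9.464) -> (-18.464,5.464) [heading=270, draw]
    LT 30: heading 270 -> 300
    -- iteration 2/4 --
    FD 4: (-18.464,5.464) -> (-16.464,2) [heading=300, draw]
    LT 30: heading 300 -> 330
    -- iteration 3/4 --
    FD 4: (-16.464,2) -> (-13,0) [heading=330, draw]
    LT 30: heading 330 -> 0
    -- iteration 4/4 --
    FD 4: (-13,0) -> (-9,0) [heading=0, draw]
    LT 30: heading 0 -> 30
  ]
]
FD 12: (-9,0) -> (1.392,6) [heading=30, draw]
FD 8: (1.392,6) -> (8.321,10) [heading=30, draw]
PD: pen down
LT 150: heading 30 -> 180
Final: pos=(8.321,10), heading=180, 16 segment(s) drawn

Segment lengths:
  seg 1: (0,0) -> (-12,0), length = 12
  seg 2: (-12,0) -> (-9,0), length = 3
  seg 3: (-9,0) -> (-5.536,2), length = 4
  seg 4: (-5.536,2) -> (-3.536,5.464), length = 4
  seg 5: (-3.536,5.464) -> (-3.536,9.464), length = 4
  seg 6: (-3.536,9.464) -> (-5.536,12.928), length = 4
  seg 7: (-5.536,12.928) -> (-9,14.928), length = 4
  seg 8: (-9,14.928) -> (-13,14.928), length = 4
  seg 9: (-13,14.928) -> (-16.464,12.928), length = 4
  seg 10: (-16.464,12.928) -> (-18.464,9.464), length = 4
  seg 11: (-18.464,9.464) -> (-18.464,5.464), length = 4
  seg 12: (-18.464,5.464) -> (-16.464,2), length = 4
  seg 13: (-16.464,2) -> (-13,0), length = 4
  seg 14: (-13,0) -> (-9,0), length = 4
  seg 15: (-9,0) -> (1.392,6), length = 12
  seg 16: (1.392,6) -> (8.321,10), length = 8
Total = 83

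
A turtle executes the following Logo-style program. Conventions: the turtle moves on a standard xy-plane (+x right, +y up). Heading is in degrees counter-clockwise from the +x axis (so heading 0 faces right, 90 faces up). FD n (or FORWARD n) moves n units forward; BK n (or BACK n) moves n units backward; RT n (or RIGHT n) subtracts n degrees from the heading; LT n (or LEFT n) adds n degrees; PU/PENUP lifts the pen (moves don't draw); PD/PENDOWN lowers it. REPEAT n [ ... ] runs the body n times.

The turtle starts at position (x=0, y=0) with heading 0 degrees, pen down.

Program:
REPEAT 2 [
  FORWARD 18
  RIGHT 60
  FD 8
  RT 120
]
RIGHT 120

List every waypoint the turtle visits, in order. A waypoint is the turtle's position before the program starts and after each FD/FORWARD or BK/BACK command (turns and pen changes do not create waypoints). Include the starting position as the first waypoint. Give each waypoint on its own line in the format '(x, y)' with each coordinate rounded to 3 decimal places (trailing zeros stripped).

Answer: (0, 0)
(18, 0)
(22, -6.928)
(4, -6.928)
(0, 0)

Derivation:
Executing turtle program step by step:
Start: pos=(0,0), heading=0, pen down
REPEAT 2 [
  -- iteration 1/2 --
  FD 18: (0,0) -> (18,0) [heading=0, draw]
  RT 60: heading 0 -> 300
  FD 8: (18,0) -> (22,-6.928) [heading=300, draw]
  RT 120: heading 300 -> 180
  -- iteration 2/2 --
  FD 18: (22,-6.928) -> (4,-6.928) [heading=180, draw]
  RT 60: heading 180 -> 120
  FD 8: (4,-6.928) -> (0,0) [heading=120, draw]
  RT 120: heading 120 -> 0
]
RT 120: heading 0 -> 240
Final: pos=(0,0), heading=240, 4 segment(s) drawn
Waypoints (5 total):
(0, 0)
(18, 0)
(22, -6.928)
(4, -6.928)
(0, 0)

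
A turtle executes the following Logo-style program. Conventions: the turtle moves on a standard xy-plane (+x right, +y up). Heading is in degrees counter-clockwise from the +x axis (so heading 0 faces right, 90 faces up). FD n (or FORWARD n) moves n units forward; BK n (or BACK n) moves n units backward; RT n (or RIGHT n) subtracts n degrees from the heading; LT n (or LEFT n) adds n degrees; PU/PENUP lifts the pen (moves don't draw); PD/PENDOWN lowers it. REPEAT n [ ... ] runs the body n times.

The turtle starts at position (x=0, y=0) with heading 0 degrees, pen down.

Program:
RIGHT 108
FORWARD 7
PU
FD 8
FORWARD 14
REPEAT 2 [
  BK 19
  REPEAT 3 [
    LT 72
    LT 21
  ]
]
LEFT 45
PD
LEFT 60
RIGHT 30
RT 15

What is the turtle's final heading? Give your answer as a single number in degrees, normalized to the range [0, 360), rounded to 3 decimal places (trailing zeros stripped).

Executing turtle program step by step:
Start: pos=(0,0), heading=0, pen down
RT 108: heading 0 -> 252
FD 7: (0,0) -> (-2.163,-6.657) [heading=252, draw]
PU: pen up
FD 8: (-2.163,-6.657) -> (-4.635,-14.266) [heading=252, move]
FD 14: (-4.635,-14.266) -> (-8.961,-27.581) [heading=252, move]
REPEAT 2 [
  -- iteration 1/2 --
  BK 19: (-8.961,-27.581) -> (-3.09,-9.511) [heading=252, move]
  REPEAT 3 [
    -- iteration 1/3 --
    LT 72: heading 252 -> 324
    LT 21: heading 324 -> 345
    -- iteration 2/3 --
    LT 72: heading 345 -> 57
    LT 21: heading 57 -> 78
    -- iteration 3/3 --
    LT 72: heading 78 -> 150
    LT 21: heading 150 -> 171
  ]
  -- iteration 2/2 --
  BK 19: (-3.09,-9.511) -> (15.676,-12.483) [heading=171, move]
  REPEAT 3 [
    -- iteration 1/3 --
    LT 72: heading 171 -> 243
    LT 21: heading 243 -> 264
    -- iteration 2/3 --
    LT 72: heading 264 -> 336
    LT 21: heading 336 -> 357
    -- iteration 3/3 --
    LT 72: heading 357 -> 69
    LT 21: heading 69 -> 90
  ]
]
LT 45: heading 90 -> 135
PD: pen down
LT 60: heading 135 -> 195
RT 30: heading 195 -> 165
RT 15: heading 165 -> 150
Final: pos=(15.676,-12.483), heading=150, 1 segment(s) drawn

Answer: 150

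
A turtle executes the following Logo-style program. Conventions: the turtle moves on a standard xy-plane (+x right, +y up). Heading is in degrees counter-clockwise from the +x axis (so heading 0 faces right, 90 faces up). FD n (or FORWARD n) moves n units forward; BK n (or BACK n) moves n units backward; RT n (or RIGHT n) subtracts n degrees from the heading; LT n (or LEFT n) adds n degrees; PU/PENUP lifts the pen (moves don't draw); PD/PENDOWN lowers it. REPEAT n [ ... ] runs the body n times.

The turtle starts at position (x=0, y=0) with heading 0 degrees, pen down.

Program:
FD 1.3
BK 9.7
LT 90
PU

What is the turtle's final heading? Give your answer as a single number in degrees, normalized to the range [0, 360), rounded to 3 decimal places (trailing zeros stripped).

Answer: 90

Derivation:
Executing turtle program step by step:
Start: pos=(0,0), heading=0, pen down
FD 1.3: (0,0) -> (1.3,0) [heading=0, draw]
BK 9.7: (1.3,0) -> (-8.4,0) [heading=0, draw]
LT 90: heading 0 -> 90
PU: pen up
Final: pos=(-8.4,0), heading=90, 2 segment(s) drawn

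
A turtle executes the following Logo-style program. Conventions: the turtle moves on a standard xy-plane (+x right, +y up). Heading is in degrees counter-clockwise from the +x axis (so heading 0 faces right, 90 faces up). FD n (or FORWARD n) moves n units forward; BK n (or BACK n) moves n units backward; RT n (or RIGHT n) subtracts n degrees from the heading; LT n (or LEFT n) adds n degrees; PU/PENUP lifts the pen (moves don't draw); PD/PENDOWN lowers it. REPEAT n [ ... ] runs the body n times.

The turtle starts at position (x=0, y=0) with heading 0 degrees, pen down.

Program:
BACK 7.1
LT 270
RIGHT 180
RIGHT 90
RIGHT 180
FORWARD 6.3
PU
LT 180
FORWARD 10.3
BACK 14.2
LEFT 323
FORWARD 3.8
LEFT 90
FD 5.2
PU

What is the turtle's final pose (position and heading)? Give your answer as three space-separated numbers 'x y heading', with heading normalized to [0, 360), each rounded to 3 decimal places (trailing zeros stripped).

Executing turtle program step by step:
Start: pos=(0,0), heading=0, pen down
BK 7.1: (0,0) -> (-7.1,0) [heading=0, draw]
LT 270: heading 0 -> 270
RT 180: heading 270 -> 90
RT 90: heading 90 -> 0
RT 180: heading 0 -> 180
FD 6.3: (-7.1,0) -> (-13.4,0) [heading=180, draw]
PU: pen up
LT 180: heading 180 -> 0
FD 10.3: (-13.4,0) -> (-3.1,0) [heading=0, move]
BK 14.2: (-3.1,0) -> (-17.3,0) [heading=0, move]
LT 323: heading 0 -> 323
FD 3.8: (-17.3,0) -> (-14.265,-2.287) [heading=323, move]
LT 90: heading 323 -> 53
FD 5.2: (-14.265,-2.287) -> (-11.136,1.866) [heading=53, move]
PU: pen up
Final: pos=(-11.136,1.866), heading=53, 2 segment(s) drawn

Answer: -11.136 1.866 53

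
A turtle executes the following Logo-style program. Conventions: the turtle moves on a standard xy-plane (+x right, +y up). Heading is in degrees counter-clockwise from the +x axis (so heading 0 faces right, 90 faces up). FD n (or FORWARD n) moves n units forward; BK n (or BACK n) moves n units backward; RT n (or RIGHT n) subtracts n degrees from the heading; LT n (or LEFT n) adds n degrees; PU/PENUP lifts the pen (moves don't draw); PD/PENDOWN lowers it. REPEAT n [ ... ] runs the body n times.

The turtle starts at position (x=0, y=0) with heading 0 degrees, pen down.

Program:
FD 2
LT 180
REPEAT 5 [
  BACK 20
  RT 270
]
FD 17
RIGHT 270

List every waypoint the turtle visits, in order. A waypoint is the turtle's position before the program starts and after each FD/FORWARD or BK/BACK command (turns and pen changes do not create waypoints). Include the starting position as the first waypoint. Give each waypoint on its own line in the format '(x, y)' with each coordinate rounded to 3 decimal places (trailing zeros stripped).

Answer: (0, 0)
(2, 0)
(22, 0)
(22, 20)
(2, 20)
(2, 0)
(22, 0)
(22, -17)

Derivation:
Executing turtle program step by step:
Start: pos=(0,0), heading=0, pen down
FD 2: (0,0) -> (2,0) [heading=0, draw]
LT 180: heading 0 -> 180
REPEAT 5 [
  -- iteration 1/5 --
  BK 20: (2,0) -> (22,0) [heading=180, draw]
  RT 270: heading 180 -> 270
  -- iteration 2/5 --
  BK 20: (22,0) -> (22,20) [heading=270, draw]
  RT 270: heading 270 -> 0
  -- iteration 3/5 --
  BK 20: (22,20) -> (2,20) [heading=0, draw]
  RT 270: heading 0 -> 90
  -- iteration 4/5 --
  BK 20: (2,20) -> (2,0) [heading=90, draw]
  RT 270: heading 90 -> 180
  -- iteration 5/5 --
  BK 20: (2,0) -> (22,0) [heading=180, draw]
  RT 270: heading 180 -> 270
]
FD 17: (22,0) -> (22,-17) [heading=270, draw]
RT 270: heading 270 -> 0
Final: pos=(22,-17), heading=0, 7 segment(s) drawn
Waypoints (8 total):
(0, 0)
(2, 0)
(22, 0)
(22, 20)
(2, 20)
(2, 0)
(22, 0)
(22, -17)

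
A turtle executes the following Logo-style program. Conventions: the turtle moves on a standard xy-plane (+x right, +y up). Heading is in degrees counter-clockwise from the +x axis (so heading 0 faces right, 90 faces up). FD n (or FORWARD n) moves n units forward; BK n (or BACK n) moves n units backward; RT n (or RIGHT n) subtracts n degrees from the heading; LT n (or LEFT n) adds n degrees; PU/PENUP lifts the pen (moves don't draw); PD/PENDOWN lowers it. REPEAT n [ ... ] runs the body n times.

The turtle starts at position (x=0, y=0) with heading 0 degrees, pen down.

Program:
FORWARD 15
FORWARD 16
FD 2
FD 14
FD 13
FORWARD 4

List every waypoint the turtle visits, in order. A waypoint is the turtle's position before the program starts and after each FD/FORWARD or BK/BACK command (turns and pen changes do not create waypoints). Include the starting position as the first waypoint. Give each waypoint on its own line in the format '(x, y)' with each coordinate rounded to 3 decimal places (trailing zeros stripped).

Executing turtle program step by step:
Start: pos=(0,0), heading=0, pen down
FD 15: (0,0) -> (15,0) [heading=0, draw]
FD 16: (15,0) -> (31,0) [heading=0, draw]
FD 2: (31,0) -> (33,0) [heading=0, draw]
FD 14: (33,0) -> (47,0) [heading=0, draw]
FD 13: (47,0) -> (60,0) [heading=0, draw]
FD 4: (60,0) -> (64,0) [heading=0, draw]
Final: pos=(64,0), heading=0, 6 segment(s) drawn
Waypoints (7 total):
(0, 0)
(15, 0)
(31, 0)
(33, 0)
(47, 0)
(60, 0)
(64, 0)

Answer: (0, 0)
(15, 0)
(31, 0)
(33, 0)
(47, 0)
(60, 0)
(64, 0)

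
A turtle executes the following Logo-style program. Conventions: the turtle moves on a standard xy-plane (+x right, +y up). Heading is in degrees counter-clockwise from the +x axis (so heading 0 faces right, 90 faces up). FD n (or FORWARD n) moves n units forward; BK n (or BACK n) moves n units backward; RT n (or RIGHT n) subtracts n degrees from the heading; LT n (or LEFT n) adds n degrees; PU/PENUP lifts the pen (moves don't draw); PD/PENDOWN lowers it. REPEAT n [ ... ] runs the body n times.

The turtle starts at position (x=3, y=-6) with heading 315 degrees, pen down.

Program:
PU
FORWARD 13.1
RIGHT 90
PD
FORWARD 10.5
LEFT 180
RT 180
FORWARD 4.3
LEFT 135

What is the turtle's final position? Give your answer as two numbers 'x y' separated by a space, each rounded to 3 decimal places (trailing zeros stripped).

Answer: 1.798 -25.728

Derivation:
Executing turtle program step by step:
Start: pos=(3,-6), heading=315, pen down
PU: pen up
FD 13.1: (3,-6) -> (12.263,-15.263) [heading=315, move]
RT 90: heading 315 -> 225
PD: pen down
FD 10.5: (12.263,-15.263) -> (4.838,-22.688) [heading=225, draw]
LT 180: heading 225 -> 45
RT 180: heading 45 -> 225
FD 4.3: (4.838,-22.688) -> (1.798,-25.728) [heading=225, draw]
LT 135: heading 225 -> 0
Final: pos=(1.798,-25.728), heading=0, 2 segment(s) drawn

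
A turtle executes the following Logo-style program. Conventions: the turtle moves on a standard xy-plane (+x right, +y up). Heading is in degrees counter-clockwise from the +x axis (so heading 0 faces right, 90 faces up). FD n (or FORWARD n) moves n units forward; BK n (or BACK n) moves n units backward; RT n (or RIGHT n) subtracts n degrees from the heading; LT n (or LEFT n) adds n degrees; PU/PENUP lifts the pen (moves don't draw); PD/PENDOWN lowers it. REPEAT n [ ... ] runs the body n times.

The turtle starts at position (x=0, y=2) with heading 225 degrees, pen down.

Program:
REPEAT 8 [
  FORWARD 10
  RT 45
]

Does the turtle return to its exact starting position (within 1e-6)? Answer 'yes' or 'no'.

Executing turtle program step by step:
Start: pos=(0,2), heading=225, pen down
REPEAT 8 [
  -- iteration 1/8 --
  FD 10: (0,2) -> (-7.071,-5.071) [heading=225, draw]
  RT 45: heading 225 -> 180
  -- iteration 2/8 --
  FD 10: (-7.071,-5.071) -> (-17.071,-5.071) [heading=180, draw]
  RT 45: heading 180 -> 135
  -- iteration 3/8 --
  FD 10: (-17.071,-5.071) -> (-24.142,2) [heading=135, draw]
  RT 45: heading 135 -> 90
  -- iteration 4/8 --
  FD 10: (-24.142,2) -> (-24.142,12) [heading=90, draw]
  RT 45: heading 90 -> 45
  -- iteration 5/8 --
  FD 10: (-24.142,12) -> (-17.071,19.071) [heading=45, draw]
  RT 45: heading 45 -> 0
  -- iteration 6/8 --
  FD 10: (-17.071,19.071) -> (-7.071,19.071) [heading=0, draw]
  RT 45: heading 0 -> 315
  -- iteration 7/8 --
  FD 10: (-7.071,19.071) -> (0,12) [heading=315, draw]
  RT 45: heading 315 -> 270
  -- iteration 8/8 --
  FD 10: (0,12) -> (0,2) [heading=270, draw]
  RT 45: heading 270 -> 225
]
Final: pos=(0,2), heading=225, 8 segment(s) drawn

Start position: (0, 2)
Final position: (0, 2)
Distance = 0; < 1e-6 -> CLOSED

Answer: yes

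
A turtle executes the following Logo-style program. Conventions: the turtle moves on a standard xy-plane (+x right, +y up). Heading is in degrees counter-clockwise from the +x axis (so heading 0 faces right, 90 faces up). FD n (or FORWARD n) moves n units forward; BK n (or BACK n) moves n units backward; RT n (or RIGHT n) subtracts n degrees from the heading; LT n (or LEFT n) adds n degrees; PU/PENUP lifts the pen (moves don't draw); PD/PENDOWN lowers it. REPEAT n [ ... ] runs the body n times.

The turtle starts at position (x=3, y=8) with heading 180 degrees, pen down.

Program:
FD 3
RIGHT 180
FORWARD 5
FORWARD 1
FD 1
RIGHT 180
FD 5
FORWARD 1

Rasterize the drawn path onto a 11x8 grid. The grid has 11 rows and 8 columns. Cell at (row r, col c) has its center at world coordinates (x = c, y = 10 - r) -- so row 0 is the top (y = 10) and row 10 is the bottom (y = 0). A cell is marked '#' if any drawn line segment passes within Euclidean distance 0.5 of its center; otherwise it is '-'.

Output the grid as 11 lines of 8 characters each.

Segment 0: (3,8) -> (0,8)
Segment 1: (0,8) -> (5,8)
Segment 2: (5,8) -> (6,8)
Segment 3: (6,8) -> (7,8)
Segment 4: (7,8) -> (2,8)
Segment 5: (2,8) -> (1,8)

Answer: --------
--------
########
--------
--------
--------
--------
--------
--------
--------
--------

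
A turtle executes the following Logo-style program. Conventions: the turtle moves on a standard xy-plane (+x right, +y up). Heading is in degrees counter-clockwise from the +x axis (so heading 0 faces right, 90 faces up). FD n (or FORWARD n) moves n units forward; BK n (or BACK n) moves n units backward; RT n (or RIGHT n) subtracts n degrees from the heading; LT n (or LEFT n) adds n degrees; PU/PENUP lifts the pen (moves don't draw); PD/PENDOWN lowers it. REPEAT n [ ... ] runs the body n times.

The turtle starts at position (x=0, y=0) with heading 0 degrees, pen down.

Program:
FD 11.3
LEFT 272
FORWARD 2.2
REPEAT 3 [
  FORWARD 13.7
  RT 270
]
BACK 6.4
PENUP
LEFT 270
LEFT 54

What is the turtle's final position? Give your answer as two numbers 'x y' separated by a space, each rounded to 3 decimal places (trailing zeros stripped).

Answer: 31.465 -1.497

Derivation:
Executing turtle program step by step:
Start: pos=(0,0), heading=0, pen down
FD 11.3: (0,0) -> (11.3,0) [heading=0, draw]
LT 272: heading 0 -> 272
FD 2.2: (11.3,0) -> (11.377,-2.199) [heading=272, draw]
REPEAT 3 [
  -- iteration 1/3 --
  FD 13.7: (11.377,-2.199) -> (11.855,-15.89) [heading=272, draw]
  RT 270: heading 272 -> 2
  -- iteration 2/3 --
  FD 13.7: (11.855,-15.89) -> (25.547,-15.412) [heading=2, draw]
  RT 270: heading 2 -> 92
  -- iteration 3/3 --
  FD 13.7: (25.547,-15.412) -> (25.068,-1.721) [heading=92, draw]
  RT 270: heading 92 -> 182
]
BK 6.4: (25.068,-1.721) -> (31.465,-1.497) [heading=182, draw]
PU: pen up
LT 270: heading 182 -> 92
LT 54: heading 92 -> 146
Final: pos=(31.465,-1.497), heading=146, 6 segment(s) drawn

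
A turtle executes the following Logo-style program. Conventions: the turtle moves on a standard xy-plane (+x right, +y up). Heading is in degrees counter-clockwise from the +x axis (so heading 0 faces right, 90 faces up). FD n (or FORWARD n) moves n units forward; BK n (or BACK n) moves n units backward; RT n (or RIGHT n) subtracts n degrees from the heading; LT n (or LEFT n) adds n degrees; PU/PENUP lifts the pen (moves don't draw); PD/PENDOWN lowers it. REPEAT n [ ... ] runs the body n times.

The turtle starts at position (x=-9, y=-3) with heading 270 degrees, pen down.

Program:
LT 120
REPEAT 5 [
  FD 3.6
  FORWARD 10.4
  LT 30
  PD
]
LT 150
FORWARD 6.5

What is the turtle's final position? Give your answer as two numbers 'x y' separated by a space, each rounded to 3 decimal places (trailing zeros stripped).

Executing turtle program step by step:
Start: pos=(-9,-3), heading=270, pen down
LT 120: heading 270 -> 30
REPEAT 5 [
  -- iteration 1/5 --
  FD 3.6: (-9,-3) -> (-5.882,-1.2) [heading=30, draw]
  FD 10.4: (-5.882,-1.2) -> (3.124,4) [heading=30, draw]
  LT 30: heading 30 -> 60
  PD: pen down
  -- iteration 2/5 --
  FD 3.6: (3.124,4) -> (4.924,7.118) [heading=60, draw]
  FD 10.4: (4.924,7.118) -> (10.124,16.124) [heading=60, draw]
  LT 30: heading 60 -> 90
  PD: pen down
  -- iteration 3/5 --
  FD 3.6: (10.124,16.124) -> (10.124,19.724) [heading=90, draw]
  FD 10.4: (10.124,19.724) -> (10.124,30.124) [heading=90, draw]
  LT 30: heading 90 -> 120
  PD: pen down
  -- iteration 4/5 --
  FD 3.6: (10.124,30.124) -> (8.324,33.242) [heading=120, draw]
  FD 10.4: (8.324,33.242) -> (3.124,42.249) [heading=120, draw]
  LT 30: heading 120 -> 150
  PD: pen down
  -- iteration 5/5 --
  FD 3.6: (3.124,42.249) -> (0.007,44.049) [heading=150, draw]
  FD 10.4: (0.007,44.049) -> (-9,49.249) [heading=150, draw]
  LT 30: heading 150 -> 180
  PD: pen down
]
LT 150: heading 180 -> 330
FD 6.5: (-9,49.249) -> (-3.371,45.999) [heading=330, draw]
Final: pos=(-3.371,45.999), heading=330, 11 segment(s) drawn

Answer: -3.371 45.999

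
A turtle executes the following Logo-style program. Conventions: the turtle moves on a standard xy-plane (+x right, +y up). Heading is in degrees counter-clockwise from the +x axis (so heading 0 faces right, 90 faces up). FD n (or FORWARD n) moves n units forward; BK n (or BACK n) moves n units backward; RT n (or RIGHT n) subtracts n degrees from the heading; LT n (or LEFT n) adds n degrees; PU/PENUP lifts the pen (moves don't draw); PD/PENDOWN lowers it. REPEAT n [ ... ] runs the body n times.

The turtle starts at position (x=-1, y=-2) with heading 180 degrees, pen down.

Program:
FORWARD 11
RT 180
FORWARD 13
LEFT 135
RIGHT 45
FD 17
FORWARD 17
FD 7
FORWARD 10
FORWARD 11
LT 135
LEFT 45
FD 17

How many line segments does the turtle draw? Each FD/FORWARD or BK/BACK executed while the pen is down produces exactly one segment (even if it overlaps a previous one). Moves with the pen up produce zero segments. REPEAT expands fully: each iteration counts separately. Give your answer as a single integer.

Answer: 8

Derivation:
Executing turtle program step by step:
Start: pos=(-1,-2), heading=180, pen down
FD 11: (-1,-2) -> (-12,-2) [heading=180, draw]
RT 180: heading 180 -> 0
FD 13: (-12,-2) -> (1,-2) [heading=0, draw]
LT 135: heading 0 -> 135
RT 45: heading 135 -> 90
FD 17: (1,-2) -> (1,15) [heading=90, draw]
FD 17: (1,15) -> (1,32) [heading=90, draw]
FD 7: (1,32) -> (1,39) [heading=90, draw]
FD 10: (1,39) -> (1,49) [heading=90, draw]
FD 11: (1,49) -> (1,60) [heading=90, draw]
LT 135: heading 90 -> 225
LT 45: heading 225 -> 270
FD 17: (1,60) -> (1,43) [heading=270, draw]
Final: pos=(1,43), heading=270, 8 segment(s) drawn
Segments drawn: 8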